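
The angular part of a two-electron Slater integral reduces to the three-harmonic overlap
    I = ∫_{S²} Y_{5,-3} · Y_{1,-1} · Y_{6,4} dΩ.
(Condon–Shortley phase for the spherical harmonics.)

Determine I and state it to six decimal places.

m-sum 0 ✓  L=12 even ✓  4≤6≤6 ✓
Π(2lᵢ+1) = 11×3×13 = 429
triangle coeff Δ(5,1,6) = 1/858
Σ_t [0,0]: t=0:+1/14400 = 1/14400
(3j)²=6/143 [(5 1 6; 0 0 0)], sign=+1
Σ_t [0,0]: t=0:+1/161280 = 1/161280
(3j)²=15/286 [(5 1 6; -3 -1 4)], sign=+1
⇒ 4πI² = 135/143
I = (+1)√(135/143/(4π)) = 0.27409047

0.274090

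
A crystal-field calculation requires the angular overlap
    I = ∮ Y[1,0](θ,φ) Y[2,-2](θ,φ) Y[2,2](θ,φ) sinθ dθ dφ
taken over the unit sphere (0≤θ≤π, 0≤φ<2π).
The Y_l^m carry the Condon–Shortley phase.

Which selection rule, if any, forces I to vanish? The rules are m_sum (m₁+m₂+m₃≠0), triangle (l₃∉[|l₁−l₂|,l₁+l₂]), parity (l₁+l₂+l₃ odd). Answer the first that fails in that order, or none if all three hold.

Σmᵢ = 0  ✓
l₃∈[|l₁−l₂|,l₁+l₂]=[1,3], have l₃=2  ✓
Σlᵢ = 5 ⇒ odd  ✗

parity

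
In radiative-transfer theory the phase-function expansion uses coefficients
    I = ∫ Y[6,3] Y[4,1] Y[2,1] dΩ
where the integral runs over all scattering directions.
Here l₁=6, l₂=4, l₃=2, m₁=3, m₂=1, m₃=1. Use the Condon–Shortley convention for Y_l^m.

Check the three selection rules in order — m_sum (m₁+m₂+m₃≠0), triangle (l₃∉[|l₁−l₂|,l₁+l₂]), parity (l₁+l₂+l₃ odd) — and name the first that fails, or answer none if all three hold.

m_sum

m₁+m₂+m₃ = 3 + 1 + 1 = 5  ✗
triangle: |6−4|=2 ≤ l₃=2 ≤ 6+4=10
parity: l₁+l₂+l₃ = 12 is even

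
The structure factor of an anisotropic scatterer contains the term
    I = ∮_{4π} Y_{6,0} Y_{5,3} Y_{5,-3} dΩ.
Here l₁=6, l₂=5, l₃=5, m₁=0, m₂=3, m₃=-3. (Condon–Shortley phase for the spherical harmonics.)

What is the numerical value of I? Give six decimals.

0.088978

Checks pass: Σm=0; 16 even; l₃=5∈[1,11].
(2·6+1)(2·5+1)(2·5+1) = 1573
Δ: 6! 6! 4! / 17! → 1/28588560
sum: t=1:−1/345600 t=2:+1/13824 t=3:−1/5184 t=4:+1/13824 t=5:−1/345600 = -7/129600
3j²(6 5 5; 0 0 0) = Δ·Π!·Σ² = 80/7293  (sign +1)
sum: t=4:+1/55296 t=5:−1/86400 t=6:+1/2073600 = 29/4147200
3j²(6 5 5; 0 3 -3) = Δ·Π!·Σ² = 841/145860  (sign +1)
combine: 4πI² = 1573·80/7293·841/145860 = 3364/33813
take √, sign +1: I = 0.08897771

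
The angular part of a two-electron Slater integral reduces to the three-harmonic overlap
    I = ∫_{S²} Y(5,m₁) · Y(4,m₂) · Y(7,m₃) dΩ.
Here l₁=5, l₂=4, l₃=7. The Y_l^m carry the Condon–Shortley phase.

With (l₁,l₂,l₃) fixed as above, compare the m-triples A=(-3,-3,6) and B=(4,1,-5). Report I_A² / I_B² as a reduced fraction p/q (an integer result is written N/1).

2275/729

l's match ⇒ only the (l;m) 3-j factors differ between A and B.
A: triangle coeff Δ(5,4,7) = 1/6126120; Σ_t [0,1]: t=0:+1/9676800 t=1:−1/3628800 = -1/5806080; (3j)²=5/408 [(5 4 7; -3 -3 6)], sign=+1
B: triangle coeff Δ(5,4,7) = 1/6126120; Σ_t [0,1]: t=0:+1/1209600 t=1:−1/1935360 = 1/3225600; (3j)²=243/61880 [(5 4 7; 4 1 -5)], sign=+1
I_A²/I_B² = (5/408)/(243/61880) = 2275/729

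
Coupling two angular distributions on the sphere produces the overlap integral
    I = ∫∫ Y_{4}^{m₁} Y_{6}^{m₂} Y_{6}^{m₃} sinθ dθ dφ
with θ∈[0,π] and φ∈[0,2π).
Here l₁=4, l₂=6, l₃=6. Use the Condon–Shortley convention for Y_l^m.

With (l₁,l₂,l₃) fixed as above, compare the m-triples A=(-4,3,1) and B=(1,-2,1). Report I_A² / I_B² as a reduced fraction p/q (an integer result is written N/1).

Same 4,6,6: normalisation and zero-m 3j drop out of the ratio.
A: Δ: 4! 4! 8! / 17! → 1/15315300; sum: t=4:+1/414720 = 1/414720; 3j²(4 6 6; -4 3 1) = Δ·Π!·Σ² = 49/2431  (sign -1)
B: Δ: 4! 4! 8! / 17! → 1/15315300; sum: t=0:+1/82944 t=1:−1/17280 t=2:+1/34560 t=3:−1/725760 = -53/2903040; 3j²(4 6 6; 1 -2 1) = Δ·Π!·Σ² = 2809/306306  (sign +1)
I_A²/I_B² = (49/2431)/(2809/306306) = 6174/2809

6174/2809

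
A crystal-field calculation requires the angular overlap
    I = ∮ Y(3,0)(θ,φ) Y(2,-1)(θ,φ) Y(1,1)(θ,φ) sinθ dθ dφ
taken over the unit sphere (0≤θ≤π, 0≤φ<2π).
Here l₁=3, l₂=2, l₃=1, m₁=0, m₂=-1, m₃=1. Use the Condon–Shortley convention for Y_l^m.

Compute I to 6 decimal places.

0.143048

Rules hold: Σm=0, L=6 even, 1≤1≤5.
N = 7·5·3 = 105
Δ = 4!·2!·0!/7! = 1/105
Racah Σ t=2..2: t=2:+1/4 = 1/4
⇒ 3j(3 2 1; 0 0 0)² = 3/35, sgn -1
Racah Σ t=1..1: t=1:−1/12 = -1/12
⇒ 3j(3 2 1; 0 -1 1)² = 1/35, sgn -1
4πI² = N·(3j₀)²·(3jₘ)² = 9/35
I = +1·√(0.257143/4π) = 0.14304817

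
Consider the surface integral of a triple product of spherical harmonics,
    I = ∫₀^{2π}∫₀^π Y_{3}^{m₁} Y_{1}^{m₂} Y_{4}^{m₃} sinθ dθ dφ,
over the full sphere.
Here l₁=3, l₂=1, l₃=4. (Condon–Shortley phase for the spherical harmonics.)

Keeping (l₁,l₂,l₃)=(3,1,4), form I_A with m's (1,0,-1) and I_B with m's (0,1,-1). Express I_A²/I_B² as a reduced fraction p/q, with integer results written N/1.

Same 3,1,4: normalisation and zero-m 3j drop out of the ratio.
A: Δ: 0! 6! 2! / 9! → 1/252; sum: t=0:+1/48 = 1/48; 3j²(3 1 4; 1 0 -1) = Δ·Π!·Σ² = 5/84  (sign -1)
B: Δ: 0! 6! 2! / 9! → 1/252; sum: t=0:+1/72 = 1/72; 3j²(3 1 4; 0 1 -1) = Δ·Π!·Σ² = 5/126  (sign -1)
I_A²/I_B² = (5/84)/(5/126) = 3/2

3/2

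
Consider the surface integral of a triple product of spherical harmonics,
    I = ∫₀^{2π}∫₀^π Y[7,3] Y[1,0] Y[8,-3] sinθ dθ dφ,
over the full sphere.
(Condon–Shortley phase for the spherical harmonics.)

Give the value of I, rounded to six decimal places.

-0.226917

m-sum 0 ✓  L=16 even ✓  6≤8≤8 ✓
Π(2lᵢ+1) = 15×3×17 = 765
triangle coeff Δ(7,1,8) = 1/2040
Σ_t [0,0]: t=0:+1/25401600 = 1/25401600
(3j)²=8/255 [(7 1 8; 0 0 0)], sign=+1
Σ_t [0,0]: t=0:+1/87091200 = 1/87091200
(3j)²=11/408 [(7 1 8; 3 0 -3)], sign=-1
⇒ 4πI² = 11/17
I = (-1)√(11/17/(4π)) = -0.22691696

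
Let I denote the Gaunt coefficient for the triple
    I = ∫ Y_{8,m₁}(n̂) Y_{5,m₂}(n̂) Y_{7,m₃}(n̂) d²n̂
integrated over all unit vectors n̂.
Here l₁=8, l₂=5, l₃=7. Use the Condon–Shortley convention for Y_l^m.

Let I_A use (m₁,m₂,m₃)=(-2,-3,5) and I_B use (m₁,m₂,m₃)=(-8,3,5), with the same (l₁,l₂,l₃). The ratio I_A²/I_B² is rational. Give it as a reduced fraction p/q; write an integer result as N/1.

3087/4576

Shared (l₁,l₂,l₃)=(8,5,7): N and (l;000)² cancel in I_A²/I_B².
A: Δ = 6!·10!·4!/21! = 1/814773960; Racah Σ t=0..2: t=0:+1/10450944000 t=1:−1/261273600 t=2:+1/92897280 = 7/995328000; ⇒ 3j(8 5 7; -2 -3 5)² = 1029/83980, sgn +1
B: Δ = 6!·10!·4!/21! = 1/814773960; Racah Σ t=6..6: t=6:+1/10450944000 = 1/10450944000; ⇒ 3j(8 5 7; -8 3 5)² = 88/4845, sgn +1
I_A²/I_B² = (1029/83980)/(88/4845) = 3087/4576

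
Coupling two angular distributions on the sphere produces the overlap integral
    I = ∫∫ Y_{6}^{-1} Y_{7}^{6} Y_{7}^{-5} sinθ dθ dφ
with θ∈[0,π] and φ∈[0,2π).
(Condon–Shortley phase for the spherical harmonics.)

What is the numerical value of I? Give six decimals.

-0.100056

Checks pass: Σm=0; 20 even; l₃=7∈[1,13].
(2·6+1)(2·7+1)(2·7+1) = 2925
Δ: 6! 6! 8! / 21! → 1/2444321880
sum: t=0:+1/2612736000 t=1:−1/20736000 t=2:+1/1658880 t=3:−1/746496 t=4:+1/1658880 t=5:−1/20736000 t=6:+1/2612736000 = -1/4354560
3j²(6 7 7; 0 0 0) = Δ·Π!·Σ² = 1000/138567  (sign +1)
sum: t=5:−1/232243200 t=6:+1/435456000 = -1/497664000
3j²(6 7 7; -1 6 -5) = Δ·Π!·Σ² = 77/12920  (sign -1)
combine: 4πI² = 2925·1000/138567·77/12920 = 13125/104329
take √, sign -1: I = -0.10005578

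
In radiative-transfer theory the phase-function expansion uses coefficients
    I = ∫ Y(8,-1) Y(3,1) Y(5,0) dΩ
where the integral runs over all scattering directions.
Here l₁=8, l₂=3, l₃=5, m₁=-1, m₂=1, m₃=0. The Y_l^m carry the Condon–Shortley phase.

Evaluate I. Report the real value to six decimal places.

-0.215961

Checks pass: Σm=0; 16 even; l₃=5∈[5,11].
(2·8+1)(2·3+1)(2·5+1) = 1309
Δ: 6! 10! 0! / 17! → 1/136136
sum: t=3:−1/518400 = -1/518400
3j²(8 3 5; 0 0 0) = Δ·Π!·Σ² = 56/2431  (sign +1)
sum: t=4:+1/691200 = 1/691200
3j²(8 3 5; -1 1 0) = Δ·Π!·Σ² = 189/9724  (sign -1)
combine: 4πI² = 1309·56/2431·189/9724 = 18522/31603
take √, sign -1: I = -0.21596076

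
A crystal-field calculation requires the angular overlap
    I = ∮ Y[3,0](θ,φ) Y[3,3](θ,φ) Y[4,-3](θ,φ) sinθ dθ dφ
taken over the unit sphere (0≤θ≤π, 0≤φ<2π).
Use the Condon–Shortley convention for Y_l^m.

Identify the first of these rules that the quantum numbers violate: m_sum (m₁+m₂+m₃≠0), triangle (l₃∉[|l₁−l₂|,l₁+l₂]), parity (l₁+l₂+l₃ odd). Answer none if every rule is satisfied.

none

Σmᵢ = 0  ✓
l₃∈[|l₁−l₂|,l₁+l₂]=[0,6], have l₃=4  ✓
Σlᵢ = 10 ⇒ even  ✓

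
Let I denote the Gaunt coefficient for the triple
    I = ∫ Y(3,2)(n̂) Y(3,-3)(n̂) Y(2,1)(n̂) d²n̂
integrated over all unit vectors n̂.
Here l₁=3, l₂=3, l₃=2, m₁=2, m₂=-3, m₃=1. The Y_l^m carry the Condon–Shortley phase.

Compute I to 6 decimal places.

m-sum 0 ✓  L=8 even ✓  0≤2≤6 ✓
Π(2lᵢ+1) = 7×7×5 = 245
triangle coeff Δ(3,3,2) = 1/3780
Σ_t [1,3]: t=1:−1/24 t=2:+1/4 t=3:−1/24 = 1/6
(3j)²=4/105 [(3 3 2; 0 0 0)], sign=+1
Σ_t [0,0]: t=0:+1/48 = 1/48
(3j)²=5/84 [(3 3 2; 2 -3 1)], sign=-1
⇒ 4πI² = 5/9
I = (-1)√(5/9/(4π)) = -0.21026104

-0.210261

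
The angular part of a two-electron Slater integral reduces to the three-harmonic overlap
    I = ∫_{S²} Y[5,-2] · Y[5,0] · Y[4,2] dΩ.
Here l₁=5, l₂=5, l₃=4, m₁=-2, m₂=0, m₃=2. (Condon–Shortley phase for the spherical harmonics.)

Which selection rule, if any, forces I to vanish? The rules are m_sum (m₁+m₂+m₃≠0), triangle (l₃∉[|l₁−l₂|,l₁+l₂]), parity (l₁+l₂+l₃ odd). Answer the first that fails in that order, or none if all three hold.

azimuthal sum: -2 + 0 + 2 = 0  ✓
0 ≤ 4 ≤ 10 (triangle on l)  ✓
L = 5 + 5 + 4 = 14 (even)  ✓

none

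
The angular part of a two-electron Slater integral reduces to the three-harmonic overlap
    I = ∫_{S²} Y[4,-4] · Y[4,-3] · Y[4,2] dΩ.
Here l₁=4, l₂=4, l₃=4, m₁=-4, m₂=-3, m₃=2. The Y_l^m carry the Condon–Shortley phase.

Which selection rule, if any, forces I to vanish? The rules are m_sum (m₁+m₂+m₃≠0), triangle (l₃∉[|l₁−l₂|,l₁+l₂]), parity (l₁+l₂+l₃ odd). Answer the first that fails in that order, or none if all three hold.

Σmᵢ = -5  ✗
l₃∈[|l₁−l₂|,l₁+l₂]=[0,8], have l₃=4
Σlᵢ = 12 ⇒ even

m_sum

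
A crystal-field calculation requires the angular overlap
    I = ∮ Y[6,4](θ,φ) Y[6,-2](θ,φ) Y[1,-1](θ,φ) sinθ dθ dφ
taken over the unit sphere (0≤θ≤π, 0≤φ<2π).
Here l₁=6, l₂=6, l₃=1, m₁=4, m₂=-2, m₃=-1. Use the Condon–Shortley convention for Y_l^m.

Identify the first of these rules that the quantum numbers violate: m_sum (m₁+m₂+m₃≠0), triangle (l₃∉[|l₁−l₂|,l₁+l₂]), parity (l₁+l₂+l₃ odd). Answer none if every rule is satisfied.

m_sum

azimuthal sum: 4 − 2 − 1 = 1  ✗
0 ≤ 1 ≤ 12 (triangle on l)
L = 6 + 6 + 1 = 13 (odd)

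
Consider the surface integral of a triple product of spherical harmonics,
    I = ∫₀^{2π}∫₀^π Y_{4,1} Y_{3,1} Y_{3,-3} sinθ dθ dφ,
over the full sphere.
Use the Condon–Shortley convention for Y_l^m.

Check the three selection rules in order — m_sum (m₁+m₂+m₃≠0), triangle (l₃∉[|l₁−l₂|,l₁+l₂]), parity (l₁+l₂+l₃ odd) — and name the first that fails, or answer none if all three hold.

m_sum

Σmᵢ = -1  ✗
l₃∈[|l₁−l₂|,l₁+l₂]=[1,7], have l₃=3
Σlᵢ = 10 ⇒ even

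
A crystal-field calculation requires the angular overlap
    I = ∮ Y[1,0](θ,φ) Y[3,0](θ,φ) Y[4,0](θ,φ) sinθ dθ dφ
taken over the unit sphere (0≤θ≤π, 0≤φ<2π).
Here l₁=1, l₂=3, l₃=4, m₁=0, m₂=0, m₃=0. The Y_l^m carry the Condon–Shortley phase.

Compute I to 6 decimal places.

0.246233

Checks pass: Σm=0; 8 even; l₃=4∈[2,4].
(2·1+1)(2·3+1)(2·4+1) = 189
Δ: 0! 2! 6! / 9! → 1/252
sum: t=0:+1/36 = 1/36
3j²(1 3 4; 0 0 0) = Δ·Π!·Σ² = 4/63  (sign +1)
(m-triple is (0,0,0) — same symbol as above.)
combine: 4πI² = 189·4/63·4/63 = 16/21
take √, sign +1: I = 0.24623252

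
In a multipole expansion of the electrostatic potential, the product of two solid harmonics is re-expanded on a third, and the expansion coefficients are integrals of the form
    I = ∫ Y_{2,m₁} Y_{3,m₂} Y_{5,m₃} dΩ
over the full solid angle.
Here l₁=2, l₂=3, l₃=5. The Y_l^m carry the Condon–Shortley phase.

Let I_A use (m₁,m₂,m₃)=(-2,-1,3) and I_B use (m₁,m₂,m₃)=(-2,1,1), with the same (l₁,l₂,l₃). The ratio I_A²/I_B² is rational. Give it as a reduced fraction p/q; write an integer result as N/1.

l's match ⇒ only the (l;m) 3-j factors differ between A and B.
A: triangle coeff Δ(2,3,5) = 1/2310; Σ_t [0,0]: t=0:+1/1152 = 1/1152; (3j)²=1/33 [(2 3 5; -2 -1 3)], sign=+1
B: triangle coeff Δ(2,3,5) = 1/2310; Σ_t [0,0]: t=0:+1/1152 = 1/1152; (3j)²=1/154 [(2 3 5; -2 1 1)], sign=+1
I_A²/I_B² = (1/33)/(1/154) = 14/3

14/3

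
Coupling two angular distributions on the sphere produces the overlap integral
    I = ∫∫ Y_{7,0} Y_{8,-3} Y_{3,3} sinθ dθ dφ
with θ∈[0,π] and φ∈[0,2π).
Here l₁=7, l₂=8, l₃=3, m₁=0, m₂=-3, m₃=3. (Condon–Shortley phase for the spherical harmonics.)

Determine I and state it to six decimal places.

Checks pass: Σm=0; 18 even; l₃=3∈[1,15].
(2·7+1)(2·8+1)(2·3+1) = 1785
Δ: 12! 2! 4! / 19! → 1/5290740
sum: t=5:−1/7257600 t=6:+1/2073600 t=7:−1/7257600 = 1/4838400
3j²(7 8 3; 0 0 0) = Δ·Π!·Σ² = 252/20995  (sign -1)
sum: t=5:−1/29030400 = -1/29030400
3j²(7 8 3; 0 -3 3) = Δ·Π!·Σ² = 165/8398  (sign -1)
combine: 4πI² = 1785·252/20995·165/8398 = 436590/1037153
take √, sign +1: I = 0.18302506

0.183025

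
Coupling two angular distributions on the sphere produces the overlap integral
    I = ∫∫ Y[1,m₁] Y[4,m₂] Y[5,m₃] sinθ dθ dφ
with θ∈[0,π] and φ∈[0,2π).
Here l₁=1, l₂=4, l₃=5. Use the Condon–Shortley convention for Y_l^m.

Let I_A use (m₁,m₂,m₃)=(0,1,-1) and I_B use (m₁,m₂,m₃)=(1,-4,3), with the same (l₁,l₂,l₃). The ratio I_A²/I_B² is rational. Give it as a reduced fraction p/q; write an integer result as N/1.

24/1

Shared (l₁,l₂,l₃)=(1,4,5): N and (l;000)² cancel in I_A²/I_B².
A: Δ = 0!·2!·8!/11! = 1/495; Racah Σ t=0..0: t=0:+1/720 = 1/720; ⇒ 3j(1 4 5; 0 1 -1)² = 8/165, sgn +1
B: Δ = 0!·2!·8!/11! = 1/495; Racah Σ t=0..0: t=0:+1/80640 = 1/80640; ⇒ 3j(1 4 5; 1 -4 3)² = 1/495, sgn +1
I_A²/I_B² = (8/165)/(1/495) = 24/1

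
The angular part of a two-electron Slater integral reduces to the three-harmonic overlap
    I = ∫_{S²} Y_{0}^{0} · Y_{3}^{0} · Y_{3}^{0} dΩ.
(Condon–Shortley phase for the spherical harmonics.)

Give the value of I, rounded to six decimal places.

Checks pass: Σm=0; 6 even; l₃=3∈[3,3].
(2·0+1)(2·3+1)(2·3+1) = 49
Δ: 0! 0! 6! / 7! → 1/7
sum: t=0:+1/36 = 1/36
3j²(0 3 3; 0 0 0) = Δ·Π!·Σ² = 1/7  (sign -1)
(m-triple is (0,0,0) — same symbol as above.)
combine: 4πI² = 49·1/7·1/7 = 1/1
take √, sign +1: I = 0.28209479

0.282095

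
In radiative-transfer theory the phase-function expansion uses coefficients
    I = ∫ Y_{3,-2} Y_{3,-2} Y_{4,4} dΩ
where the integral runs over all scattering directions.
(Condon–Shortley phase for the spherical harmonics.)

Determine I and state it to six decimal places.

Rules hold: Σm=0, L=10 even, 0≤4≤6.
N = 7·7·9 = 441
Δ = 2!·4!·4!/11! = 1/34650
Racah Σ t=0..2: t=0:+1/72 t=1:−1/16 t=2:+1/72 = -5/144
⇒ 3j(3 3 4; 0 0 0)² = 2/77, sgn -1
Racah Σ t=1..1: t=1:−1/576 = -1/576
⇒ 3j(3 3 4; -2 -2 4)² = 5/99, sgn -1
4πI² = N·(3j₀)²·(3jₘ)² = 70/121
I = +1·√(0.578512/4π) = 0.21456131

0.214561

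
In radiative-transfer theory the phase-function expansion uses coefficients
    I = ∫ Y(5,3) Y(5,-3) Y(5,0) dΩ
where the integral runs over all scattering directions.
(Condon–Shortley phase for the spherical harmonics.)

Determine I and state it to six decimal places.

0.000000

l₁+l₂+l₃=15 is odd: 3j(l;000)=0 ⇒ I=0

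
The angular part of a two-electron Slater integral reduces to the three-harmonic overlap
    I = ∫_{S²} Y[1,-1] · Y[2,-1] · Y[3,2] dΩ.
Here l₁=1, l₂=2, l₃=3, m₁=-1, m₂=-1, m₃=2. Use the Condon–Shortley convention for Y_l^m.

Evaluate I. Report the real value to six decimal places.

0.261169

Checks pass: Σm=0; 6 even; l₃=3∈[1,3].
(2·1+1)(2·2+1)(2·3+1) = 105
Δ: 0! 2! 4! / 7! → 1/105
sum: t=0:+1/4 = 1/4
3j²(1 2 3; 0 0 0) = Δ·Π!·Σ² = 3/35  (sign -1)
sum: t=0:+1/12 = 1/12
3j²(1 2 3; -1 -1 2) = Δ·Π!·Σ² = 2/21  (sign -1)
combine: 4πI² = 105·3/35·2/21 = 6/7
take √, sign +1: I = 0.26116903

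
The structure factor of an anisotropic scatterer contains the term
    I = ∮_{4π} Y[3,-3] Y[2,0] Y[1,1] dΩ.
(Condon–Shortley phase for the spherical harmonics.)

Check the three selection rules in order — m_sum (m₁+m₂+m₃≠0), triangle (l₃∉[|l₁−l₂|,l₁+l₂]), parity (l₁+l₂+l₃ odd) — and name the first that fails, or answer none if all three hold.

azimuthal sum: -3 + 0 + 1 = -2  ✗
1 ≤ 1 ≤ 5 (triangle on l)
L = 3 + 2 + 1 = 6 (even)

m_sum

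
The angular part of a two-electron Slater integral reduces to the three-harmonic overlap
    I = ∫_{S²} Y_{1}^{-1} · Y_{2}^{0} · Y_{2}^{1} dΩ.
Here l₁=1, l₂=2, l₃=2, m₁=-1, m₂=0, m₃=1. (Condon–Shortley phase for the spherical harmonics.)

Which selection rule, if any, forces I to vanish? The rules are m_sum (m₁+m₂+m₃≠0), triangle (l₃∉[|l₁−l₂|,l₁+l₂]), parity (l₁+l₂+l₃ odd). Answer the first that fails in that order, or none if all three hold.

m₁+m₂+m₃ = -1 + 0 + 1 = 0  ✓
triangle: |1−2|=1 ≤ l₃=2 ≤ 1+2=3  ✓
parity: l₁+l₂+l₃ = 5 is odd  ✗

parity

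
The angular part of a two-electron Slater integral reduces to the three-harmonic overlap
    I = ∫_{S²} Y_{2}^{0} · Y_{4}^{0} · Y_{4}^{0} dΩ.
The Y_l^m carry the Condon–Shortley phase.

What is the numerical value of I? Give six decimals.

0.163840

Checks pass: Σm=0; 10 even; l₃=4∈[2,6].
(2·2+1)(2·4+1)(2·4+1) = 405
Δ: 2! 2! 6! / 11! → 1/13860
sum: t=0:+1/192 t=1:−1/36 t=2:+1/192 = -5/288
3j²(2 4 4; 0 0 0) = Δ·Π!·Σ² = 20/693  (sign -1)
(m-triple is (0,0,0) — same symbol as above.)
combine: 4πI² = 405·20/693·20/693 = 2000/5929
take √, sign +1: I = 0.16383977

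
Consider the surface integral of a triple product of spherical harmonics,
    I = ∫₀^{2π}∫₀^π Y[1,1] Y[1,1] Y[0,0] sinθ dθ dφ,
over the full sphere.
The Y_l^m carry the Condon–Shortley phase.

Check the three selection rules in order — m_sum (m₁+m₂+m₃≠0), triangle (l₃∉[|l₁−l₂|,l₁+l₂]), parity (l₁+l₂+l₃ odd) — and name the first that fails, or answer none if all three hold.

m₁+m₂+m₃ = 1 + 1 + 0 = 2  ✗
triangle: |1−1|=0 ≤ l₃=0 ≤ 1+1=2
parity: l₁+l₂+l₃ = 2 is even

m_sum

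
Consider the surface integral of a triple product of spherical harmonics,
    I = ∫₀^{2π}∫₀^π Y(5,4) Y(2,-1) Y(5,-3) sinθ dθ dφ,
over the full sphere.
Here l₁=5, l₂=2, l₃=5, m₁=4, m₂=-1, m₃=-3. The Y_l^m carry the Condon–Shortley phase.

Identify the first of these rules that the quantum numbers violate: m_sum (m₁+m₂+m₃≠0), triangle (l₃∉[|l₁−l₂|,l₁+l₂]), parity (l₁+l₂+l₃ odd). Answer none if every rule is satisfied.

none

m₁+m₂+m₃ = 4 − 1 − 3 = 0  ✓
triangle: |5−2|=3 ≤ l₃=5 ≤ 5+2=7  ✓
parity: l₁+l₂+l₃ = 12 is even  ✓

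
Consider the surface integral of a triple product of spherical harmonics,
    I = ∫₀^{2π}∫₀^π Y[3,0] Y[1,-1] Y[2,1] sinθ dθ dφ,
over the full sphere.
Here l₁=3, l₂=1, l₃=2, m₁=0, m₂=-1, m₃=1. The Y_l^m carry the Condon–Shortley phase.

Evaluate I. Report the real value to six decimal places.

0.143048

Rules hold: Σm=0, L=6 even, 2≤2≤4.
N = 7·3·5 = 105
Δ = 2!·4!·0!/7! = 1/105
Racah Σ t=1..1: t=1:−1/4 = -1/4
⇒ 3j(3 1 2; 0 0 0)² = 3/35, sgn -1
Racah Σ t=0..0: t=0:+1/12 = 1/12
⇒ 3j(3 1 2; 0 -1 1)² = 1/35, sgn -1
4πI² = N·(3j₀)²·(3jₘ)² = 9/35
I = +1·√(0.257143/4π) = 0.14304817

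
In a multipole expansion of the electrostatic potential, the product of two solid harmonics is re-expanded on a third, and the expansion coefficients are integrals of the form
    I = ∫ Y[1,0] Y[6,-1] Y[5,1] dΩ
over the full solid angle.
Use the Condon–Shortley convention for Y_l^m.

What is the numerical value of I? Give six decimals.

-0.241725

Rules hold: Σm=0, L=12 even, 5≤5≤7.
N = 3·13·11 = 429
Δ = 2!·0!·10!/13! = 1/858
Racah Σ t=1..1: t=1:−1/14400 = -1/14400
⇒ 3j(1 6 5; 0 0 0)² = 6/143, sgn +1
Racah Σ t=1..1: t=1:−1/17280 = -1/17280
⇒ 3j(1 6 5; 0 -1 1)² = 35/858, sgn -1
4πI² = N·(3j₀)²·(3jₘ)² = 105/143
I = -1·√(0.734266/4π) = -0.24172507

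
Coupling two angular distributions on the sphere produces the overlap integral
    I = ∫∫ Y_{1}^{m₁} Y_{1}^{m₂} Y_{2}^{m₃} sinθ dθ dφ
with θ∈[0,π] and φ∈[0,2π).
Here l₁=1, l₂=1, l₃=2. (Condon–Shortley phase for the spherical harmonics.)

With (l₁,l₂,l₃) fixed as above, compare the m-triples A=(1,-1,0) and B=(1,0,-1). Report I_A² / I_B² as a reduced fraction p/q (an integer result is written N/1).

Shared (l₁,l₂,l₃)=(1,1,2): N and (l;000)² cancel in I_A²/I_B².
A: Δ = 0!·2!·2!/5! = 1/30; Racah Σ t=0..0: t=0:+1/4 = 1/4; ⇒ 3j(1 1 2; 1 -1 0)² = 1/30, sgn +1
B: Δ = 0!·2!·2!/5! = 1/30; Racah Σ t=0..0: t=0:+1/2 = 1/2; ⇒ 3j(1 1 2; 1 0 -1)² = 1/10, sgn -1
I_A²/I_B² = (1/30)/(1/10) = 1/3

1/3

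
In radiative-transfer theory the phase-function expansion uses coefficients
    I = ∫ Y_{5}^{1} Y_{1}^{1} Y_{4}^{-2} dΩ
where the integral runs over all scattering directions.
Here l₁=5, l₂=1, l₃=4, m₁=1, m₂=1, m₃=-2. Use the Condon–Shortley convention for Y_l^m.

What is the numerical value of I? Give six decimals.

m-sum 0 ✓  L=10 even ✓  4≤4≤6 ✓
Π(2lᵢ+1) = 11×3×9 = 297
triangle coeff Δ(5,1,4) = 1/495
Σ_t [1,1]: t=1:−1/576 = -1/576
(3j)²=5/99 [(5 1 4; 0 0 0)], sign=-1
Σ_t [2,2]: t=2:+1/2880 = 1/2880
(3j)²=2/165 [(5 1 4; 1 1 -2)], sign=+1
⇒ 4πI² = 2/11
I = (-1)√(2/11/(4π)) = -0.12028562

-0.120286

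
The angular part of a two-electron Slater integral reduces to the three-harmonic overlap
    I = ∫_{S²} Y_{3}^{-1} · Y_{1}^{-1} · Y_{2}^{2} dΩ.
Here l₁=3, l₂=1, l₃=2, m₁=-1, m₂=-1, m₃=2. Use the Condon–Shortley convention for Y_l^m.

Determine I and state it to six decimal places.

m-sum 0 ✓  L=6 even ✓  2≤2≤4 ✓
Π(2lᵢ+1) = 7×3×5 = 105
triangle coeff Δ(3,1,2) = 1/105
Σ_t [1,1]: t=1:−1/4 = -1/4
(3j)²=3/35 [(3 1 2; 0 0 0)], sign=-1
Σ_t [0,0]: t=0:+1/48 = 1/48
(3j)²=1/105 [(3 1 2; -1 -1 2)], sign=+1
⇒ 4πI² = 3/35
I = (-1)√(3/35/(4π)) = -0.08258890

-0.082589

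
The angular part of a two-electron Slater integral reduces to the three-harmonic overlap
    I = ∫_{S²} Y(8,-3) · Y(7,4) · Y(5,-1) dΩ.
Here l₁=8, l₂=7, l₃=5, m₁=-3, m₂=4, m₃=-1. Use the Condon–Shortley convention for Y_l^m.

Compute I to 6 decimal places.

0.095870

Rules hold: Σm=0, L=20 even, 1≤5≤15.
N = 17·15·11 = 2805
Δ = 10!·6!·4!/21! = 1/814773960
Racah Σ t=3..7: t=3:−1/87091200 t=4:+1/4976640 t=5:−1/2073600 t=6:+1/4976640 t=7:−1/87091200 = -1/9676800
⇒ 3j(8 7 5; 0 0 0)² = 360/46189, sgn +1
Racah Σ t=7..10: t=7:−1/34836480 t=8:+1/17418240 t=9:−1/69672960 t=10:+1/2612736000 = 11/746496000
⇒ 3j(8 7 5; -3 4 -1)² = 1331/251940, sgn +1
4πI² = N·(3j₀)²·(3jₘ)² = 119790/1037153
I = +1·√(0.115499/4π) = 0.09587027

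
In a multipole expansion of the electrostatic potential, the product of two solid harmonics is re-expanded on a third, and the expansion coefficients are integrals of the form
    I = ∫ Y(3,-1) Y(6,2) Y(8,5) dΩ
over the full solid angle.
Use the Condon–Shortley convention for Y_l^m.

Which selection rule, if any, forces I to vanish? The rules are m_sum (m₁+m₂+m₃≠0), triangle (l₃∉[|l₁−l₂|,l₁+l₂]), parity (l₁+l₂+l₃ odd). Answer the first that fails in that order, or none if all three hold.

Σmᵢ = 6  ✗
l₃∈[|l₁−l₂|,l₁+l₂]=[3,9], have l₃=8
Σlᵢ = 17 ⇒ odd

m_sum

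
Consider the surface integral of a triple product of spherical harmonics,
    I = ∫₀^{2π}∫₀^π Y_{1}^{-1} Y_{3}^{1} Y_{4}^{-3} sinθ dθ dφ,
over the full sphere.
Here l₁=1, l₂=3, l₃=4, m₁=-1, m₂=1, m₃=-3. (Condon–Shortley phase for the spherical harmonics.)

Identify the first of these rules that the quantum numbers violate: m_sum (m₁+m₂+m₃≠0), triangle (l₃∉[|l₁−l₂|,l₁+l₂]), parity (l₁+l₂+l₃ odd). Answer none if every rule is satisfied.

m₁+m₂+m₃ = -1 + 1 − 3 = -3  ✗
triangle: |1−3|=2 ≤ l₃=4 ≤ 1+3=4
parity: l₁+l₂+l₃ = 8 is even

m_sum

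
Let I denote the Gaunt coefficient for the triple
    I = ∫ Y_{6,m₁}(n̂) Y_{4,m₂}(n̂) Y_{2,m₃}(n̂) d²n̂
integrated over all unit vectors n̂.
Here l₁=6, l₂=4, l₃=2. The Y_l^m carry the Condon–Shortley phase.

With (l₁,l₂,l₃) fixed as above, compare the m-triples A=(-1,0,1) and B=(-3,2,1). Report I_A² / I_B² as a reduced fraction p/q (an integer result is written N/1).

25/36

Same 6,4,2: normalisation and zero-m 3j drop out of the ratio.
A: Δ: 8! 4! 0! / 13! → 1/6435; sum: t=4:+1/3456 = 1/3456; 3j²(6 4 2; -1 0 1) = Δ·Π!·Σ² = 35/1287  (sign -1)
B: Δ: 8! 4! 0! / 13! → 1/6435; sum: t=6:+1/8640 = 1/8640; 3j²(6 4 2; -3 2 1) = Δ·Π!·Σ² = 28/715  (sign -1)
I_A²/I_B² = (35/1287)/(28/715) = 25/36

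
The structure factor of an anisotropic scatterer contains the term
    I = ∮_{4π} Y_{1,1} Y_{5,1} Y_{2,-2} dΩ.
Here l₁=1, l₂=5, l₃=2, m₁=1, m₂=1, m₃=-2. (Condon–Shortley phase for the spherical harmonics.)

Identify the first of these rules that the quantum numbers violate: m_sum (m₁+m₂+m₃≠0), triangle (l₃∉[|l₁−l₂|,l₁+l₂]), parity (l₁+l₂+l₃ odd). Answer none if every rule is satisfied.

triangle

azimuthal sum: 1 + 1 − 2 = 0  ✓
4 ≤ 2 ≤ 6 (triangle on l)  ✗
L = 1 + 5 + 2 = 8 (even)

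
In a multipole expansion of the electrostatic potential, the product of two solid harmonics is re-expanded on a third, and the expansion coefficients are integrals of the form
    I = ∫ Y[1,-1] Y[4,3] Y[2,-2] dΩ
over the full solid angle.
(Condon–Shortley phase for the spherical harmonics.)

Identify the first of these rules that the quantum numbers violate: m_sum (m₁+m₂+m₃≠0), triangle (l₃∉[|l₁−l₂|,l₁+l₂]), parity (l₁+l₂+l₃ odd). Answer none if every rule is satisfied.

triangle

Σmᵢ = 0  ✓
l₃∈[|l₁−l₂|,l₁+l₂]=[3,5], have l₃=2  ✗
Σlᵢ = 7 ⇒ odd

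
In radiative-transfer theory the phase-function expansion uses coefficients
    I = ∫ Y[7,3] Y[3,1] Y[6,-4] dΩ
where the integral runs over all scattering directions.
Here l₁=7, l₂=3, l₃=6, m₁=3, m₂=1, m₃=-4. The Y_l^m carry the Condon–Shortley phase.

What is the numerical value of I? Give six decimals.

0.163772

m-sum 0 ✓  L=16 even ✓  4≤6≤10 ✓
Π(2lᵢ+1) = 15×7×13 = 1365
triangle coeff Δ(7,3,6) = 1/2042040
Σ_t [1,3]: t=1:−1/207360 t=2:+1/57600 t=3:−1/207360 = 1/129600
(3j)²=168/12155 [(7 3 6; 0 0 0)], sign=+1
Σ_t [2,4]: t=2:+1/645120 t=3:−1/2177280 t=4:+1/174182400 = 191/174182400
(3j)²=36481/2042040 [(7 3 6; 3 1 -4)], sign=+1
⇒ 4πI² = 766101/2272985
I = (+1)√(766101/2272985/(4π)) = 0.16377205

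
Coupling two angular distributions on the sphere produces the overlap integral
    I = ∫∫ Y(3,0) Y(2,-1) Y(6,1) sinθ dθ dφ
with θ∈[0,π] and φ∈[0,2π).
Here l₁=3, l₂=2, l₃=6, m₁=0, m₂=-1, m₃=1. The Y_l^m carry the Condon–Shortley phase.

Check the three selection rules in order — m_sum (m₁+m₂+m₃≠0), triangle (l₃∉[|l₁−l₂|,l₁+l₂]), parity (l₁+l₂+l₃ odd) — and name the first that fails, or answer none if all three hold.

azimuthal sum: 0 − 1 + 1 = 0  ✓
1 ≤ 6 ≤ 5 (triangle on l)  ✗
L = 3 + 2 + 6 = 11 (odd)

triangle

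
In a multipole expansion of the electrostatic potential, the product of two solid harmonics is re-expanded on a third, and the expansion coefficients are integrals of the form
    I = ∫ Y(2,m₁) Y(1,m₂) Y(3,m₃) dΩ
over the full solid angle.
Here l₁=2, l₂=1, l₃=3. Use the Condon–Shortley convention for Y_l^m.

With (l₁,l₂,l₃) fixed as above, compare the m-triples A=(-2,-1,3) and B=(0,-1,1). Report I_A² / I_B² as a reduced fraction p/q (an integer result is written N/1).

Shared (l₁,l₂,l₃)=(2,1,3): N and (l;000)² cancel in I_A²/I_B².
A: Δ = 0!·4!·2!/7! = 1/105; Racah Σ t=0..0: t=0:+1/48 = 1/48; ⇒ 3j(2 1 3; -2 -1 3)² = 1/7, sgn +1
B: Δ = 0!·4!·2!/7! = 1/105; Racah Σ t=0..0: t=0:+1/8 = 1/8; ⇒ 3j(2 1 3; 0 -1 1)² = 2/35, sgn +1
I_A²/I_B² = (1/7)/(2/35) = 5/2

5/2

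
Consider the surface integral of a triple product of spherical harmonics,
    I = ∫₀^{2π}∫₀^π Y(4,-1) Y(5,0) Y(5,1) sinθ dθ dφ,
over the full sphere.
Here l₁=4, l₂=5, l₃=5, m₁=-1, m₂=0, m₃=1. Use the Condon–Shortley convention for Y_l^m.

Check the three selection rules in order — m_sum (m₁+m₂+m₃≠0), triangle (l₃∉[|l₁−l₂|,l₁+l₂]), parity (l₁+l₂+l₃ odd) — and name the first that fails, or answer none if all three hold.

Σmᵢ = 0  ✓
l₃∈[|l₁−l₂|,l₁+l₂]=[1,9], have l₃=5  ✓
Σlᵢ = 14 ⇒ even  ✓

none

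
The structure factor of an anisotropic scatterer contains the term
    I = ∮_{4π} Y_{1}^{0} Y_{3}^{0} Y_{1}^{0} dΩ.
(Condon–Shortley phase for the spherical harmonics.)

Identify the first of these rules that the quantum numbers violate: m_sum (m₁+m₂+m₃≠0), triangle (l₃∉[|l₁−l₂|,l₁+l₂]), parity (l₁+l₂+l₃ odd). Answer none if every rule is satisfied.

triangle

Σmᵢ = 0  ✓
l₃∈[|l₁−l₂|,l₁+l₂]=[2,4], have l₃=1  ✗
Σlᵢ = 5 ⇒ odd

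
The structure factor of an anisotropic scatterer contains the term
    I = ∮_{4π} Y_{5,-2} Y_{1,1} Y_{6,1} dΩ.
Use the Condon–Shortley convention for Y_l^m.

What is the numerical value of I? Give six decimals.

Checks pass: Σm=0; 12 even; l₃=6∈[4,6].
(2·5+1)(2·1+1)(2·6+1) = 429
Δ: 0! 10! 2! / 13! → 1/858
sum: t=0:+1/14400 = 1/14400
3j²(5 1 6; 0 0 0) = Δ·Π!·Σ² = 6/143  (sign +1)
sum: t=0:+1/60480 = 1/60480
3j²(5 1 6; -2 1 1) = Δ·Π!·Σ² = 5/429  (sign -1)
combine: 4πI² = 429·6/143·5/429 = 30/143
take √, sign -1: I = -0.12920749

-0.129207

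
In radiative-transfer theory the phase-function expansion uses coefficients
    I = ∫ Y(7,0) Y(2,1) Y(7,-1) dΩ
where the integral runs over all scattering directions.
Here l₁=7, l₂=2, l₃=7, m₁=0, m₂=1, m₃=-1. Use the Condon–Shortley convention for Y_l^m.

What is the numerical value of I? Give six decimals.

-0.026159

Checks pass: Σm=0; 16 even; l₃=7∈[5,9].
(2·7+1)(2·2+1)(2·7+1) = 1125
Δ: 2! 12! 2! / 17! → 1/185640
sum: t=0:+1/2419200 t=1:−1/518400 t=2:+1/2419200 = -1/907200
3j²(7 2 7; 0 0 0) = Δ·Π!·Σ² = 56/3315  (sign +1)
sum: t=1:−1/1036800 t=2:+1/1209600 = -1/7257600
3j²(7 2 7; 0 1 -1) = Δ·Π!·Σ² = 1/2210  (sign -1)
combine: 4πI² = 1125·56/3315·1/2210 = 420/48841
take √, sign -1: I = -0.02615938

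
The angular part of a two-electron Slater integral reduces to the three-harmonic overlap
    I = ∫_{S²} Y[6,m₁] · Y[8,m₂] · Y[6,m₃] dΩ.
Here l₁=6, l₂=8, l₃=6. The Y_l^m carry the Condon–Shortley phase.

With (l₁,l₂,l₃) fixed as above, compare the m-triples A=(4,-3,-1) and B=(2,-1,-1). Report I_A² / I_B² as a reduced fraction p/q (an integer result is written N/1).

Shared (l₁,l₂,l₃)=(6,8,6): N and (l;000)² cancel in I_A²/I_B².
A: Δ = 8!·4!·8!/21! = 1/1309458150; Racah Σ t=0..2: t=0:+1/116121600 t=1:−1/17418240 t=2:+1/24883200 = -1/116121600; ⇒ 3j(6 8 6; 4 -3 -1)² = 5/4199, sgn +1
B: Δ = 8!·4!·8!/21! = 1/1309458150; Racah Σ t=0..4: t=0:+1/4877107200 t=1:−1/43545600 t=2:+1/4147200 t=3:−1/2488320 t=4:+1/9953280 = -1/12042240; ⇒ 3j(6 8 6; 2 -1 -1)² = 3645/646646, sgn +1
I_A²/I_B² = (5/4199)/(3645/646646) = 154/729

154/729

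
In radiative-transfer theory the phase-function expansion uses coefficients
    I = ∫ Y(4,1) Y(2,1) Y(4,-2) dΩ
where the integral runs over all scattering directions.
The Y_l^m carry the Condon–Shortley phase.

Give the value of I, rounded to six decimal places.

Rules hold: Σm=0, L=10 even, 2≤4≤6.
N = 9·5·9 = 405
Δ = 2!·6!·2!/11! = 1/13860
Racah Σ t=0..2: t=0:+1/192 t=1:−1/36 t=2:+1/192 = -5/288
⇒ 3j(4 2 4; 0 0 0)² = 20/693, sgn -1
Racah Σ t=1..2: t=1:−1/96 t=2:+1/240 = -1/160
⇒ 3j(4 2 4; 1 1 -2)² = 27/1540, sgn -1
4πI² = N·(3j₀)²·(3jₘ)² = 1215/5929
I = +1·√(0.204925/4π) = 0.12770047

0.127700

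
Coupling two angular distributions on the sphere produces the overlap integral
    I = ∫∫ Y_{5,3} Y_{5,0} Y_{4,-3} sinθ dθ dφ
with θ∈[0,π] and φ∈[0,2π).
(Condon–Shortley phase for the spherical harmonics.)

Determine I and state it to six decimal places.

0.130198

Checks pass: Σm=0; 14 even; l₃=4∈[0,10].
(2·5+1)(2·5+1)(2·4+1) = 1089
Δ: 6! 4! 4! / 15! → 1/3153150
sum: t=1:−1/69120 t=2:+1/1728 t=3:−1/576 t=4:+1/1728 t=5:−1/69120 = -7/11520
3j²(5 5 4; 0 0 0) = Δ·Π!·Σ² = 2/143  (sign -1)
sum: t=1:−1/17280 t=2:+1/6912 = 1/11520
3j²(5 5 4; 3 0 -3) = Δ·Π!·Σ² = 2/143  (sign -1)
combine: 4πI² = 1089·2/143·2/143 = 36/169
take √, sign +1: I = 0.13019760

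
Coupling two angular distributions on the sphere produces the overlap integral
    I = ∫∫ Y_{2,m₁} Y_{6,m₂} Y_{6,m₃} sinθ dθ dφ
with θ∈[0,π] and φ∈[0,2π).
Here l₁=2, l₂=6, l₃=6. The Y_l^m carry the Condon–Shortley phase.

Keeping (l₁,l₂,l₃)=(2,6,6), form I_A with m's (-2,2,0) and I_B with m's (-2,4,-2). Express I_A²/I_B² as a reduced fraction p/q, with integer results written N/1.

l's match ⇒ only the (l;m) 3-j factors differ between A and B.
A: triangle coeff Δ(2,6,6) = 1/90090; Σ_t [2,2]: t=2:+1/69120 = 1/69120; (3j)²=4/143 [(2 6 6; -2 2 0)], sign=+1
B: triangle coeff Δ(2,6,6) = 1/90090; Σ_t [2,2]: t=2:+1/322560 = 1/322560; (3j)²=18/1001 [(2 6 6; -2 4 -2)], sign=+1
I_A²/I_B² = (4/143)/(18/1001) = 14/9

14/9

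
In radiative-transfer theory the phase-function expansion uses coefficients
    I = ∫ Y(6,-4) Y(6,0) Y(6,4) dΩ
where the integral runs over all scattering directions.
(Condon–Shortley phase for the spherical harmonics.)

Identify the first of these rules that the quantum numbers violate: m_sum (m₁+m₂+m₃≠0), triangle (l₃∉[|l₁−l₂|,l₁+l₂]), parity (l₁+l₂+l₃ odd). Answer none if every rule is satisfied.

none

m₁+m₂+m₃ = -4 + 0 + 4 = 0  ✓
triangle: |6−6|=0 ≤ l₃=6 ≤ 6+6=12  ✓
parity: l₁+l₂+l₃ = 18 is even  ✓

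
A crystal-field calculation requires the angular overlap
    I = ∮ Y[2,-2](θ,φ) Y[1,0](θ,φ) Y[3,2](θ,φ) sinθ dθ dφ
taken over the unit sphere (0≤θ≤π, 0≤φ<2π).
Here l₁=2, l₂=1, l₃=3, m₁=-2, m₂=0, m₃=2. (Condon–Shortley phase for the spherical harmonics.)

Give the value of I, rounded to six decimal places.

Rules hold: Σm=0, L=6 even, 1≤3≤3.
N = 5·3·7 = 105
Δ = 0!·4!·2!/7! = 1/105
Racah Σ t=0..0: t=0:+1/4 = 1/4
⇒ 3j(2 1 3; 0 0 0)² = 3/35, sgn -1
Racah Σ t=0..0: t=0:+1/24 = 1/24
⇒ 3j(2 1 3; -2 0 2)² = 1/21, sgn -1
4πI² = N·(3j₀)²·(3jₘ)² = 3/7
I = +1·√(0.428571/4π) = 0.18467439

0.184674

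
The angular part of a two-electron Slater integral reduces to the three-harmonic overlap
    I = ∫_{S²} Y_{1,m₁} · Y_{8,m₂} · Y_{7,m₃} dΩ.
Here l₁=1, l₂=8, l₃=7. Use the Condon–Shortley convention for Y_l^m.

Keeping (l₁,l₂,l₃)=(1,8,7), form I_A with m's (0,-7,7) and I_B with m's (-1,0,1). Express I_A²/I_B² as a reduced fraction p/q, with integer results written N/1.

Shared (l₁,l₂,l₃)=(1,8,7): N and (l;000)² cancel in I_A²/I_B².
A: Δ = 2!·0!·14!/17! = 1/2040; Racah Σ t=1..1: t=1:−1/87178291200 = -1/87178291200; ⇒ 3j(1 8 7; 0 -7 7)² = 1/136, sgn -1
B: Δ = 2!·0!·14!/17! = 1/2040; Racah Σ t=2..2: t=2:+1/58060800 = 1/58060800; ⇒ 3j(1 8 7; -1 0 1)² = 7/510, sgn +1
I_A²/I_B² = (1/136)/(7/510) = 15/28

15/28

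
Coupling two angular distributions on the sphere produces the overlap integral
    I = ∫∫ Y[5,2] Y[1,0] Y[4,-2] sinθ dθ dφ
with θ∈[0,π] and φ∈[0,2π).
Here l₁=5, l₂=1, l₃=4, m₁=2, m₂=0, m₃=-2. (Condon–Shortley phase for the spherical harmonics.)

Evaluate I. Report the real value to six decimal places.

0.225034

m-sum 0 ✓  L=10 even ✓  4≤4≤6 ✓
Π(2lᵢ+1) = 11×3×9 = 297
triangle coeff Δ(5,1,4) = 1/495
Σ_t [1,1]: t=1:−1/576 = -1/576
(3j)²=5/99 [(5 1 4; 0 0 0)], sign=-1
Σ_t [1,1]: t=1:−1/1440 = -1/1440
(3j)²=7/165 [(5 1 4; 2 0 -2)], sign=-1
⇒ 4πI² = 7/11
I = (+1)√(7/11/(4π)) = 0.22503380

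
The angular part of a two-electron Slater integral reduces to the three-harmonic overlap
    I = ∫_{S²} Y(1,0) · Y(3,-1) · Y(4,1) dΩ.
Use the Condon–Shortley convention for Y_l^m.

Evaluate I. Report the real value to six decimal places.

-0.238414

Checks pass: Σm=0; 8 even; l₃=4∈[2,4].
(2·1+1)(2·3+1)(2·4+1) = 189
Δ: 0! 2! 6! / 9! → 1/252
sum: t=0:+1/36 = 1/36
3j²(1 3 4; 0 0 0) = Δ·Π!·Σ² = 4/63  (sign +1)
sum: t=0:+1/48 = 1/48
3j²(1 3 4; 0 -1 1) = Δ·Π!·Σ² = 5/84  (sign -1)
combine: 4πI² = 189·4/63·5/84 = 5/7
take √, sign -1: I = -0.23841361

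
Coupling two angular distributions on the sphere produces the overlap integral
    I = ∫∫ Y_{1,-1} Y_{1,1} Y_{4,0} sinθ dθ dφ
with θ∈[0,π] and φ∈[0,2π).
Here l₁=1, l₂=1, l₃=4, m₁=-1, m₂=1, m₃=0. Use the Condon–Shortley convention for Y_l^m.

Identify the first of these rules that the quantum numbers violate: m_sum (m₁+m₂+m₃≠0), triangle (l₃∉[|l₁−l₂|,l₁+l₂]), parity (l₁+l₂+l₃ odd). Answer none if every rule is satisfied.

m₁+m₂+m₃ = -1 + 1 + 0 = 0  ✓
triangle: |1−1|=0 ≤ l₃=4 ≤ 1+1=2  ✗
parity: l₁+l₂+l₃ = 6 is even

triangle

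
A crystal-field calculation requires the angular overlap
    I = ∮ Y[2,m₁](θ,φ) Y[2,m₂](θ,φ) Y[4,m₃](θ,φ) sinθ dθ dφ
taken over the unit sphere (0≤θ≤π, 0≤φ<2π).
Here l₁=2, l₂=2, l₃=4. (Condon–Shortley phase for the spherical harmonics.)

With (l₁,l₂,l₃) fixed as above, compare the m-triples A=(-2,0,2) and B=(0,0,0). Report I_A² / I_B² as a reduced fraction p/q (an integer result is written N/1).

5/12

l's match ⇒ only the (l;m) 3-j factors differ between A and B.
A: triangle coeff Δ(2,2,4) = 1/630; Σ_t [0,0]: t=0:+1/96 = 1/96; (3j)²=1/42 [(2 2 4; -2 0 2)], sign=+1
B: triangle coeff Δ(2,2,4) = 1/630; Σ_t [0,0]: t=0:+1/16 = 1/16; (3j)²=2/35 [(2 2 4; 0 0 0)], sign=+1
I_A²/I_B² = (1/42)/(2/35) = 5/12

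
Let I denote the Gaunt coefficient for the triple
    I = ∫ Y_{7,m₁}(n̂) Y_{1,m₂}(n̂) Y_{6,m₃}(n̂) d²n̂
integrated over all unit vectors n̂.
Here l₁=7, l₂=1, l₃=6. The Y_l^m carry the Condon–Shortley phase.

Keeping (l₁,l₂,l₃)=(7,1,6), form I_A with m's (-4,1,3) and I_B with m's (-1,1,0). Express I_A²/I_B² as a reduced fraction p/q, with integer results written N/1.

55/28

l's match ⇒ only the (l;m) 3-j factors differ between A and B.
A: triangle coeff Δ(7,1,6) = 1/1365; Σ_t [2,2]: t=2:+1/4354560 = 1/4354560; (3j)²=11/273 [(7 1 6; -4 1 3)], sign=-1
B: triangle coeff Δ(7,1,6) = 1/1365; Σ_t [2,2]: t=2:+1/1036800 = 1/1036800; (3j)²=4/195 [(7 1 6; -1 1 0)], sign=+1
I_A²/I_B² = (11/273)/(4/195) = 55/28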